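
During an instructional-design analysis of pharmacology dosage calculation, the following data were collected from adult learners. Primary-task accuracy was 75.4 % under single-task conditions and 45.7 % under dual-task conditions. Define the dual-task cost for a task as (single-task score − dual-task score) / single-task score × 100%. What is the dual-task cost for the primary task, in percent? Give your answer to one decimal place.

39.4

Cost = (75.4 − 45.7) / 75.4 × 100%
     = 29.7000 / 75.4 × 100% = 39.3899%.
≈ 39.4%.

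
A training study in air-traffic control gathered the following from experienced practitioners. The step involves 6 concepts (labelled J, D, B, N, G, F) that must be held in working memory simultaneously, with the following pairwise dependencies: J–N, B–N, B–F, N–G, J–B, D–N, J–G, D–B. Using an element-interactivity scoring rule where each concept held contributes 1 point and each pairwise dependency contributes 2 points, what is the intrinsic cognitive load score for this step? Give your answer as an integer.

22

Count of concepts held simultaneously: 6.
Count of pairwise dependencies listed: 8.
Element contribution: 6 × 1 = 6.
Interaction contribution: 8 × 2 = 16.
Intrinsic load = 6 + 16 = 22.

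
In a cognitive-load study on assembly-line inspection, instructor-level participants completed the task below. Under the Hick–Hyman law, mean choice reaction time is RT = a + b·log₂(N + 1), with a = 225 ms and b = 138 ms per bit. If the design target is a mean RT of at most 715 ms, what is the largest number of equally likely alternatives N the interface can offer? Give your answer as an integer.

Set 225 + 138·log₂(N + 1) ≤ 715.
log₂(N + 1) ≤ (715 − 225) / 138 = 3.5507.
N + 1 ≤ 2^3.5507 = 11.7184.
N ≤ 10.7184, so the largest integer N is 10.

10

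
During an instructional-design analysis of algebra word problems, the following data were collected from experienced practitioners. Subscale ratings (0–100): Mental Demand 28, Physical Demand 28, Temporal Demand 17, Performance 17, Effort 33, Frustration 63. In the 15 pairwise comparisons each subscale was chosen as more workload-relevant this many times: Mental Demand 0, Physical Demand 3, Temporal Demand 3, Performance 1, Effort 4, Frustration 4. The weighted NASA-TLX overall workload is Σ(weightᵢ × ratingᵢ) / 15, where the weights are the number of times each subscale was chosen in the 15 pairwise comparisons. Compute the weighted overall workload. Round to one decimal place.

35.7

The tallies are the weights (they sum to 15).
Weighted sum = 0·28 + 3·28 + 3·17 + 1·17 + 4·33 + 4·63
            = 0 + 84 + 51 + 17 + 132 + 252 = 536.
Overall workload = 536 / 15 = 35.7333 ≈ 35.7.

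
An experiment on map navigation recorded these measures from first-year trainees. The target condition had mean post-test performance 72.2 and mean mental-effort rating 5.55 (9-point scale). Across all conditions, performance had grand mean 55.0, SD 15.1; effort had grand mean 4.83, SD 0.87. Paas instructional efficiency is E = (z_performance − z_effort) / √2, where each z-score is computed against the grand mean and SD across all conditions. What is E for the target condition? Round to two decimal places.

0.22

z_performance = (72.2 − 55.0) / 15.1 = 17.2000 / 15.1 = 1.1391.
z_effort = (5.55 − 4.83) / 0.87 = 0.7200 / 0.87 = 0.8276.
z_P − z_E = 1.1391 − 0.8276 = 0.3115.
E = 0.3115 / √2 = 0.3115 / 1.41421 = 0.2203 ≈ 0.22.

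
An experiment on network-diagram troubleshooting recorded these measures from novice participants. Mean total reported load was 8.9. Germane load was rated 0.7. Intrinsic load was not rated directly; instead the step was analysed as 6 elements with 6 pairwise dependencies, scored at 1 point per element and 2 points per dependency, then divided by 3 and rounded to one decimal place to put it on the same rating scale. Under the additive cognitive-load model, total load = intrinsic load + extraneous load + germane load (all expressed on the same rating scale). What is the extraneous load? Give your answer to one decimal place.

2.2

Intrinsic (element-interactivity): (6 × 1 + 6 × 2) / 3 = 18 / 3 = 6.0000 → 6.0.
extraneous load = total − intrinsic − germane
             = 8.9 − 6.0 − 0.7 = 2.2.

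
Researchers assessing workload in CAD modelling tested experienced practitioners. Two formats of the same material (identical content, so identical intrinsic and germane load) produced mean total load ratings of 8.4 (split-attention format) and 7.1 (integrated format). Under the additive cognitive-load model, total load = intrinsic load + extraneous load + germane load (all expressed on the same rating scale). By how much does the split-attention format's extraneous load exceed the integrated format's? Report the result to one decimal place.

1.3

Intrinsic and germane load are equal across formats, so the difference in total load equals the difference in extraneous load.
Extraneous-load difference = 8.4 − 7.1 = 1.3.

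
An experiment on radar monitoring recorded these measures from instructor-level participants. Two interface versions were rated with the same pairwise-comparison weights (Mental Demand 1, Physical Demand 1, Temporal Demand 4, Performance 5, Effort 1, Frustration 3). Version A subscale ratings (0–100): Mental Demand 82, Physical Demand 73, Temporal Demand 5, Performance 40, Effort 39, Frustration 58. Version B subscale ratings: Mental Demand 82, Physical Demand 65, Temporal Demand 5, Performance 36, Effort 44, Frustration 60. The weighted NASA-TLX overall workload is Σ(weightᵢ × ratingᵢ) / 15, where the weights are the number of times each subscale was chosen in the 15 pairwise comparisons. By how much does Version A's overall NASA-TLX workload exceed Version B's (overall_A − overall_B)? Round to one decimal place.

Version A weighted sum = 1·82 + 1·73 + 4·5 + 5·40 + 1·39 + 3·58 = 82 + 73 + 20 + 200 + 39 + 174 = 588; overall_A = 588/15 = 39.2000.
Version B weighted sum = 1·82 + 1·65 + 4·5 + 5·36 + 1·44 + 3·60 = 82 + 65 + 20 + 180 + 44 + 180 = 571; overall_B = 571/15 = 38.0667.
Difference = 39.2000 − 38.0667 = 1.1333 ≈ 1.1.

1.1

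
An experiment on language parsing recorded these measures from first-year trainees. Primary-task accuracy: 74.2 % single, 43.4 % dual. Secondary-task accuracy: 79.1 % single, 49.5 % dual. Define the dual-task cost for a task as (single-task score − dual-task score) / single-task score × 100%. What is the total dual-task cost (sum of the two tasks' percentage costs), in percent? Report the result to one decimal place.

78.9

Primary cost = (74.2 − 43.4) / 74.2 × 100% = 41.5094%.
Secondary cost = (79.1 − 49.5) / 79.1 × 100% = 37.4210%.
Total = 41.5094% + 37.4210% = 78.9304% ≈ 78.9%.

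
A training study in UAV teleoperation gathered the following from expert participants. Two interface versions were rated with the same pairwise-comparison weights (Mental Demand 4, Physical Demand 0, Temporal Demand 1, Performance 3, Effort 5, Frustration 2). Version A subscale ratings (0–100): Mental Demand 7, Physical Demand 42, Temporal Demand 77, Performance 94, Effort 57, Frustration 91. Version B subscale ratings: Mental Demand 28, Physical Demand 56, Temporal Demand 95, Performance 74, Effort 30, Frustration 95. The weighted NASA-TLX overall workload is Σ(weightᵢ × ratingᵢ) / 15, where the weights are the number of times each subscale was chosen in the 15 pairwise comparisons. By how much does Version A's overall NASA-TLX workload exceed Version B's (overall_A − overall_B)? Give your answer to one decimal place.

5.7

Version A weighted sum = 4·7 + 0·42 + 1·77 + 3·94 + 5·57 + 2·91 = 28 + 0 + 77 + 282 + 285 + 182 = 854; overall_A = 854/15 = 56.9333.
Version B weighted sum = 4·28 + 0·56 + 1·95 + 3·74 + 5·30 + 2·95 = 112 + 0 + 95 + 222 + 150 + 190 = 769; overall_B = 769/15 = 51.2667.
Difference = 56.9333 − 51.2667 = 5.6666 ≈ 5.7.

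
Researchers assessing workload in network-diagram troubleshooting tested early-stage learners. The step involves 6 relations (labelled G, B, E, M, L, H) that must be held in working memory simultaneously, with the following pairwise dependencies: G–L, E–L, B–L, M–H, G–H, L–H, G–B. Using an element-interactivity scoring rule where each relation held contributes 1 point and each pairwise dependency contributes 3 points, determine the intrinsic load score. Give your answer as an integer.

27

Count of relations held simultaneously: 6.
Count of pairwise dependencies listed: 7.
Element contribution: 6 × 1 = 6.
Interaction contribution: 7 × 3 = 21.
Intrinsic load = 6 + 21 = 27.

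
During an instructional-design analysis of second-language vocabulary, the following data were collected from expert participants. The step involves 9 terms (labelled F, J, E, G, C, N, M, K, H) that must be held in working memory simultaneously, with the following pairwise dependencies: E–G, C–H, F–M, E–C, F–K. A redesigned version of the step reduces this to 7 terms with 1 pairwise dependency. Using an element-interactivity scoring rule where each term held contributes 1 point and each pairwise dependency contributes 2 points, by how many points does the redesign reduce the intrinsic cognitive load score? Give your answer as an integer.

Original: 9 × 1 + 5 × 2 = 9 + 10 = 19.
Redesigned: 7 × 1 + 1 × 2 = 7 + 2 = 9.
Reduction = 19 − 9 = 10.

10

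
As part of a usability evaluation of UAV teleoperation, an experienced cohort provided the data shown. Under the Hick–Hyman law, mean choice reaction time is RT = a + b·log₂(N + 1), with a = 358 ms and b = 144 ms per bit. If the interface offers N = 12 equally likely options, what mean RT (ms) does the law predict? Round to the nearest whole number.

891

log₂(12 + 1) = log₂(13) = 3.7004.
RT = 358 + 144 × 3.7004 = 358 + 532.8576 = 890.8576 ms.
≈ 891 ms.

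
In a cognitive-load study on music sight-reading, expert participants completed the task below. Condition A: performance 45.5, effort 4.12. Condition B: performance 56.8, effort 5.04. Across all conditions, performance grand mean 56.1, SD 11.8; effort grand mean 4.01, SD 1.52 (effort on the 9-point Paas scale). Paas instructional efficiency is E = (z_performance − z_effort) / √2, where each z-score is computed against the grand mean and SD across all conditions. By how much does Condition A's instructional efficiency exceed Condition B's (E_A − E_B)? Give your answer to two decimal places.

-0.25

Condition A: z_P = (45.5 − 56.1)/11.8 = -0.8983; z_E = (4.12 − 4.01)/1.52 = 0.0724; E_A = (-0.8983 − 0.0724)/√2 = -0.6864.
Condition B: z_P = (56.8 − 56.1)/11.8 = 0.0593; z_E = (5.04 − 4.01)/1.52 = 0.6776; E_B = (0.0593 − 0.6776)/√2 = -0.4372.
E_A − E_B = -0.6864 − (-0.4372) = -0.2492 ≈ -0.25.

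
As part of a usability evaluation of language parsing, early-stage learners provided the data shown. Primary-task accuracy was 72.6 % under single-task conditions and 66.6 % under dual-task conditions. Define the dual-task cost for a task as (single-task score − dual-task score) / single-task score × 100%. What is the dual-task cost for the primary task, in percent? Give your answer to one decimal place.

Cost = (72.6 − 66.6) / 72.6 × 100%
     = 6.0000 / 72.6 × 100% = 8.2645%.
≈ 8.3%.

8.3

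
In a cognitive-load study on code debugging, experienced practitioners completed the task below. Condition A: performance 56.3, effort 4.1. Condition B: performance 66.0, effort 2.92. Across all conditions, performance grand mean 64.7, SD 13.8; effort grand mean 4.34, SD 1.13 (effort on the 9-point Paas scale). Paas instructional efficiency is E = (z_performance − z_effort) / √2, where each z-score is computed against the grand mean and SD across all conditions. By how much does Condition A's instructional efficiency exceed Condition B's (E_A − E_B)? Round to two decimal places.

-1.24

Condition A: z_P = (56.3 − 64.7)/13.8 = -0.6087; z_E = (4.1 − 4.34)/1.13 = -0.2124; E_A = (-0.6087 − (-0.2124))/√2 = -0.2802.
Condition B: z_P = (66.0 − 64.7)/13.8 = 0.0942; z_E = (2.92 − 4.34)/1.13 = -1.2566; E_B = (0.0942 − (-1.2566))/√2 = 0.9552.
E_A − E_B = -0.2802 − 0.9552 = -1.2354 ≈ -1.24.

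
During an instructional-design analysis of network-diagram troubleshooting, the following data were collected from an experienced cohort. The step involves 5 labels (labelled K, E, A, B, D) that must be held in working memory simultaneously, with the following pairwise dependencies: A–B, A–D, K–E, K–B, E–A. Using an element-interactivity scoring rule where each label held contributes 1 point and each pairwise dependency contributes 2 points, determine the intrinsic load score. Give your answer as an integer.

15

Count of labels held simultaneously: 5.
Count of pairwise dependencies listed: 5.
Element contribution: 5 × 1 = 5.
Interaction contribution: 5 × 2 = 10.
Intrinsic load = 5 + 10 = 15.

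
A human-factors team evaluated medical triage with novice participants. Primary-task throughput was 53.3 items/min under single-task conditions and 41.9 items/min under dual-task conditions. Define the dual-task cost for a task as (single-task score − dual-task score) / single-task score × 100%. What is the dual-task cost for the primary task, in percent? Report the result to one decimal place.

Cost = (53.3 − 41.9) / 53.3 × 100%
     = 11.4000 / 53.3 × 100% = 21.3884%.
≈ 21.4%.

21.4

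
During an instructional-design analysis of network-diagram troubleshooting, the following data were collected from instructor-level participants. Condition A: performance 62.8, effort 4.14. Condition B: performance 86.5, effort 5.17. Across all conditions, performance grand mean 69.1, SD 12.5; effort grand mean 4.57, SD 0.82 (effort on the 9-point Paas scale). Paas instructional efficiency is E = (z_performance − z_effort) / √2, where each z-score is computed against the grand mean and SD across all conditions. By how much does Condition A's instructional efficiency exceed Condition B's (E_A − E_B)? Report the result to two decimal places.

Condition A: z_P = (62.8 − 69.1)/12.5 = -0.5040; z_E = (4.14 − 4.57)/0.82 = -0.5244; E_A = (-0.5040 − (-0.5244))/√2 = 0.0144.
Condition B: z_P = (86.5 − 69.1)/12.5 = 1.3920; z_E = (5.17 − 4.57)/0.82 = 0.7317; E_B = (1.3920 − 0.7317)/√2 = 0.4669.
E_A − E_B = 0.0144 − 0.4669 = -0.4525 ≈ -0.45.

-0.45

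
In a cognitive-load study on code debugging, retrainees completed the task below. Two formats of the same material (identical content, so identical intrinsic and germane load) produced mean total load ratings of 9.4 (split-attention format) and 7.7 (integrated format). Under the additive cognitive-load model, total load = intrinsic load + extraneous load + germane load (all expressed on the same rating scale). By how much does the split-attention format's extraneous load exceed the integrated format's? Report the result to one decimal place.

1.7

Intrinsic and germane load are equal across formats, so the difference in total load equals the difference in extraneous load.
Extraneous-load difference = 9.4 − 7.7 = 1.7.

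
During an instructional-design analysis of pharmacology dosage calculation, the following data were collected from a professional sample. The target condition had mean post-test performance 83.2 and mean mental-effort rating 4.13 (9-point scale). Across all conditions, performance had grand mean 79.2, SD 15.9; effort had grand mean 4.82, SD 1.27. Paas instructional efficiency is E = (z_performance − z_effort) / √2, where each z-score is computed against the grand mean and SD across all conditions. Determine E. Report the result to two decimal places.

0.56

z_performance = (83.2 − 79.2) / 15.9 = 4.0000 / 15.9 = 0.2516.
z_effort = (4.13 − 4.82) / 1.27 = -0.6900 / 1.27 = -0.5433.
z_P − z_E = 0.2516 − (-0.5433) = 0.7949.
E = 0.7949 / √2 = 0.7949 / 1.41421 = 0.5621 ≈ 0.56.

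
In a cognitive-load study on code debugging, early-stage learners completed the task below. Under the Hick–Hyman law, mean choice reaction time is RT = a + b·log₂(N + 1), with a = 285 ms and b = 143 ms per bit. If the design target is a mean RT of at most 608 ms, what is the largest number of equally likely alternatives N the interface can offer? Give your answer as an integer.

Set 285 + 143·log₂(N + 1) ≤ 608.
log₂(N + 1) ≤ (608 − 285) / 143 = 2.2587.
N + 1 ≤ 2^2.2587 = 4.7856.
N ≤ 3.7856, so the largest integer N is 3.

3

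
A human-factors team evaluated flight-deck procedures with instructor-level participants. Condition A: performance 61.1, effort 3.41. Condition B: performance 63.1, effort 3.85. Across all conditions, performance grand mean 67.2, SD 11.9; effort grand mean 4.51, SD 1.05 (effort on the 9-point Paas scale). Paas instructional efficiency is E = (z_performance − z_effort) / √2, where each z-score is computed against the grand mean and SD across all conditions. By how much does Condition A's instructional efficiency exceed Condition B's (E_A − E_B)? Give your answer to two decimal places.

0.18

Condition A: z_P = (61.1 − 67.2)/11.9 = -0.5126; z_E = (3.41 − 4.51)/1.05 = -1.0476; E_A = (-0.5126 − (-1.0476))/√2 = 0.3783.
Condition B: z_P = (63.1 − 67.2)/11.9 = -0.3445; z_E = (3.85 − 4.51)/1.05 = -0.6286; E_B = (-0.3445 − (-0.6286))/√2 = 0.2009.
E_A − E_B = 0.3783 − 0.2009 = 0.1774 ≈ 0.18.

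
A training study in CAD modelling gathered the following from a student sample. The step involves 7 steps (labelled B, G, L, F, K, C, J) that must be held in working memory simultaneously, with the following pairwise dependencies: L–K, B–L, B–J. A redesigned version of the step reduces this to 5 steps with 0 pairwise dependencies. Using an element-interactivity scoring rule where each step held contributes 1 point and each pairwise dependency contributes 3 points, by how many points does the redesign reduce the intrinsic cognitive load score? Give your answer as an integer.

11

Original: 7 × 1 + 3 × 3 = 7 + 9 = 16.
Redesigned: 5 × 1 + 0 × 3 = 5 + 0 = 5.
Reduction = 16 − 5 = 11.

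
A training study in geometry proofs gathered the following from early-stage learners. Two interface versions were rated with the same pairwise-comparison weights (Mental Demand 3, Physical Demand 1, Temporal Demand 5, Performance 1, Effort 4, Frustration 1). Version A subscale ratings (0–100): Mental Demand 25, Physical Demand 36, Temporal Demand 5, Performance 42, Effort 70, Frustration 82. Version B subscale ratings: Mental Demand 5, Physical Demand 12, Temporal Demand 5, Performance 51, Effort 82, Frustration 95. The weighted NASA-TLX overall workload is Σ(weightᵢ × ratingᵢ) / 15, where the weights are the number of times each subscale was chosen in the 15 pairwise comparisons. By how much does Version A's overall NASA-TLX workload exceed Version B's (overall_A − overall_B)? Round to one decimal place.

Version A weighted sum = 3·25 + 1·36 + 5·5 + 1·42 + 4·70 + 1·82 = 75 + 36 + 25 + 42 + 280 + 82 = 540; overall_A = 540/15 = 36.0000.
Version B weighted sum = 3·5 + 1·12 + 5·5 + 1·51 + 4·82 + 1·95 = 15 + 12 + 25 + 51 + 328 + 95 = 526; overall_B = 526/15 = 35.0667.
Difference = 36.0000 − 35.0667 = 0.9333 ≈ 0.9.

0.9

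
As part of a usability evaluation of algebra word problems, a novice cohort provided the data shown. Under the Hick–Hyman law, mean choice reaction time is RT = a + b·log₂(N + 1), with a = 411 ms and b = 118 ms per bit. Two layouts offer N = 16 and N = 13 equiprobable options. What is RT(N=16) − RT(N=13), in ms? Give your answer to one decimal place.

RT(16) = 411 + 118·log₂(17) = 411 + 118·4.0875 = 893.3250 ms.
RT(13) = 411 + 118·log₂(14) = 411 + 118·3.8074 = 860.2732 ms.
Difference = 893.3250 − 860.2732 = 33.0518 ≈ 33.1 ms.

33.1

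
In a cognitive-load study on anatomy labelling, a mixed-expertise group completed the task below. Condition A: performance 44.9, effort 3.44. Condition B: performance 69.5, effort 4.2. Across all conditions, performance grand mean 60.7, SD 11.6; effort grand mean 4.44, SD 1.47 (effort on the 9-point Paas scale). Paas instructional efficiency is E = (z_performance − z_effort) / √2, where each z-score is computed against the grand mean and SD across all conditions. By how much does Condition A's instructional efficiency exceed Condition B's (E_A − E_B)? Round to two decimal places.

-1.13

Condition A: z_P = (44.9 − 60.7)/11.6 = -1.3621; z_E = (3.44 − 4.44)/1.47 = -0.6803; E_A = (-1.3621 − (-0.6803))/√2 = -0.4821.
Condition B: z_P = (69.5 − 60.7)/11.6 = 0.7586; z_E = (4.2 − 4.44)/1.47 = -0.1633; E_B = (0.7586 − (-0.1633))/√2 = 0.6519.
E_A − E_B = -0.4821 − 0.6519 = -1.1340 ≈ -1.13.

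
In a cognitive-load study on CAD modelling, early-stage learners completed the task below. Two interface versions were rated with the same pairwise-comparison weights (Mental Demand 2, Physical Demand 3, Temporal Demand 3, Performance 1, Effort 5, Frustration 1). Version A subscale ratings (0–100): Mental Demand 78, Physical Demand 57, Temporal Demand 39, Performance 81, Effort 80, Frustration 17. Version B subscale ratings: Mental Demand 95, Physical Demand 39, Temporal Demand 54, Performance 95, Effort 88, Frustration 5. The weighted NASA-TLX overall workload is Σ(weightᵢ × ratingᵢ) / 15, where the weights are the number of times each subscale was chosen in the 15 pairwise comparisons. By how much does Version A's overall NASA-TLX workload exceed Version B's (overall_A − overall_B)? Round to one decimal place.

-4.5

Version A weighted sum = 2·78 + 3·57 + 3·39 + 1·81 + 5·80 + 1·17 = 156 + 171 + 117 + 81 + 400 + 17 = 942; overall_A = 942/15 = 62.8000.
Version B weighted sum = 2·95 + 3·39 + 3·54 + 1·95 + 5·88 + 1·5 = 190 + 117 + 162 + 95 + 440 + 5 = 1009; overall_B = 1009/15 = 67.2667.
Difference = 62.8000 − 67.2667 = -4.4667 ≈ -4.5.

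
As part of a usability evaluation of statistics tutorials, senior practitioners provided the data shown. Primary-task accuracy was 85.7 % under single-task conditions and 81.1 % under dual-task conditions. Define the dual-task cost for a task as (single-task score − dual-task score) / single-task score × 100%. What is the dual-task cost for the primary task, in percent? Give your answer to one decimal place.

5.4

Cost = (85.7 − 81.1) / 85.7 × 100%
     = 4.6000 / 85.7 × 100% = 5.3676%.
≈ 5.4%.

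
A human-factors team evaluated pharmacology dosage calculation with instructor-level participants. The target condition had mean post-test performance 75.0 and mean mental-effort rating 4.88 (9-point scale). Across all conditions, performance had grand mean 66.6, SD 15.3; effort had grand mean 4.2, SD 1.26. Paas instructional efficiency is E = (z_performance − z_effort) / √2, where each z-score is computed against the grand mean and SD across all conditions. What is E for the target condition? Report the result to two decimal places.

0.01

z_performance = (75.0 − 66.6) / 15.3 = 8.4000 / 15.3 = 0.5490.
z_effort = (4.88 − 4.2) / 1.26 = 0.6800 / 1.26 = 0.5397.
z_P − z_E = 0.5490 − 0.5397 = 0.0093.
E = 0.0093 / √2 = 0.0093 / 1.41421 = 0.0066 ≈ 0.01.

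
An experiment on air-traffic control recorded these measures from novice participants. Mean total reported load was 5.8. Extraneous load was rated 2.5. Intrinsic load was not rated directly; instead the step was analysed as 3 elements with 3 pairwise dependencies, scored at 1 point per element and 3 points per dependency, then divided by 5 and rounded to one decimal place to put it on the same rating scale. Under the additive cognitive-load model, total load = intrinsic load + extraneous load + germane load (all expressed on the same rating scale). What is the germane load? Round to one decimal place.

Intrinsic (element-interactivity): (3 × 1 + 3 × 3) / 5 = 12 / 5 = 2.4000 → 2.4.
germane load = total − intrinsic − extraneous
             = 5.8 − 2.4 − 2.5 = 0.9.

0.9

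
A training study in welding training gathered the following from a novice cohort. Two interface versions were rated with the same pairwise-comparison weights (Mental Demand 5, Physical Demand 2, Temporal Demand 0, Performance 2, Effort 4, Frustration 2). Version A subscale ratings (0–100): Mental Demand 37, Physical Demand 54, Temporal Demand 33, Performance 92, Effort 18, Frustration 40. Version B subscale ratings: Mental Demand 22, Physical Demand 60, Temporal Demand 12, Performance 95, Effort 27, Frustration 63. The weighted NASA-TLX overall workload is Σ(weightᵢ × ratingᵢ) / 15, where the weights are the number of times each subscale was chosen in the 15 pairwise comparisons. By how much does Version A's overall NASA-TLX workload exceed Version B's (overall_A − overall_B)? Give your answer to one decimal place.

-1.7

Version A weighted sum = 5·37 + 2·54 + 0·33 + 2·92 + 4·18 + 2·40 = 185 + 108 + 0 + 184 + 72 + 80 = 629; overall_A = 629/15 = 41.9333.
Version B weighted sum = 5·22 + 2·60 + 0·12 + 2·95 + 4·27 + 2·63 = 110 + 120 + 0 + 190 + 108 + 126 = 654; overall_B = 654/15 = 43.6000.
Difference = 41.9333 − 43.6000 = -1.6667 ≈ -1.7.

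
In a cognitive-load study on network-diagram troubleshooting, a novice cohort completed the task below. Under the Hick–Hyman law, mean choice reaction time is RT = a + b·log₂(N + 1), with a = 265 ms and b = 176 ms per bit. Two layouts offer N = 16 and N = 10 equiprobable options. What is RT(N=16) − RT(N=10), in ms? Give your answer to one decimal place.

RT(16) = 265 + 176·log₂(17) = 265 + 176·4.0875 = 984.4000 ms.
RT(10) = 265 + 176·log₂(11) = 265 + 176·3.4594 = 873.8544 ms.
Difference = 984.4000 − 873.8544 = 110.5456 ≈ 110.5 ms.

110.5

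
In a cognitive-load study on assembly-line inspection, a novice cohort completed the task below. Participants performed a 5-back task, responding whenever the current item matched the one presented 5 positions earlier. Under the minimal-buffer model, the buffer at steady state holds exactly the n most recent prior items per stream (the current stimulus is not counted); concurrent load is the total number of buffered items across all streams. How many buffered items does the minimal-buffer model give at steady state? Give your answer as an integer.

5

The buffer holds the 5 most recent prior items.
Steady-state concurrent load = 5 items.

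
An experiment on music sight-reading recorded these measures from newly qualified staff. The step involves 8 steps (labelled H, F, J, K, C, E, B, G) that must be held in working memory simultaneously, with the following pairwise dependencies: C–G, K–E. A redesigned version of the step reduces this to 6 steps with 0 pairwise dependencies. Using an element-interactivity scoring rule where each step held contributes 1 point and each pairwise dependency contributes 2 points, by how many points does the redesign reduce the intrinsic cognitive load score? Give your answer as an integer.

Original: 8 × 1 + 2 × 2 = 8 + 4 = 12.
Redesigned: 6 × 1 + 0 × 2 = 6 + 0 = 6.
Reduction = 12 − 6 = 6.

6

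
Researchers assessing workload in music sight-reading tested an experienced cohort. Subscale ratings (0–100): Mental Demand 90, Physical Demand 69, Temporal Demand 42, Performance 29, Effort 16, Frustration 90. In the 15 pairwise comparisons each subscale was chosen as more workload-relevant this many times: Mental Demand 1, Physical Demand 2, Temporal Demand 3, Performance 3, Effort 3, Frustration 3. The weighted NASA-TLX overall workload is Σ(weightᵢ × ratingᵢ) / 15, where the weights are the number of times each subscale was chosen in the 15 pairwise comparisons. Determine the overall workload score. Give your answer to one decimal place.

The tallies are the weights (they sum to 15).
Weighted sum = 1·90 + 2·69 + 3·42 + 3·29 + 3·16 + 3·90
            = 90 + 138 + 126 + 87 + 48 + 270 = 759.
Overall workload = 759 / 15 = 50.6000 ≈ 50.6.

50.6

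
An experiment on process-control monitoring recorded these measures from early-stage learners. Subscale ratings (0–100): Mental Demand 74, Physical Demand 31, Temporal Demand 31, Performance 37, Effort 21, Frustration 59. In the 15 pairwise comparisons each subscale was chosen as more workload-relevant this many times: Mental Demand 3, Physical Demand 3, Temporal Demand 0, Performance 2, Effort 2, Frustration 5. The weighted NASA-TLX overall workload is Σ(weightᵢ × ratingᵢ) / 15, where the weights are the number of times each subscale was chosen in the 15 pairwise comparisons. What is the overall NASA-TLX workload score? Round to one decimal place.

The tallies are the weights (they sum to 15).
Weighted sum = 3·74 + 3·31 + 0·31 + 2·37 + 2·21 + 5·59
            = 222 + 93 + 0 + 74 + 42 + 295 = 726.
Overall workload = 726 / 15 = 48.4000 ≈ 48.4.

48.4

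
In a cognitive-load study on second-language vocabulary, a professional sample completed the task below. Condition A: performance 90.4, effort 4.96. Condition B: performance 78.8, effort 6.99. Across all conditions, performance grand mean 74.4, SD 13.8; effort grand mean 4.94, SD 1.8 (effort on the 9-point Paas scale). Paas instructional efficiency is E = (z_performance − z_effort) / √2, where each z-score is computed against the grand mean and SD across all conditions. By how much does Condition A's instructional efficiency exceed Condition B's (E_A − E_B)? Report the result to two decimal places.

Condition A: z_P = (90.4 − 74.4)/13.8 = 1.1594; z_E = (4.96 − 4.94)/1.8 = 0.0111; E_A = (1.1594 − 0.0111)/√2 = 0.8120.
Condition B: z_P = (78.8 − 74.4)/13.8 = 0.3188; z_E = (6.99 − 4.94)/1.8 = 1.1389; E_B = (0.3188 − 1.1389)/√2 = -0.5799.
E_A − E_B = 0.8120 − (-0.5799) = 1.3919 ≈ 1.39.

1.39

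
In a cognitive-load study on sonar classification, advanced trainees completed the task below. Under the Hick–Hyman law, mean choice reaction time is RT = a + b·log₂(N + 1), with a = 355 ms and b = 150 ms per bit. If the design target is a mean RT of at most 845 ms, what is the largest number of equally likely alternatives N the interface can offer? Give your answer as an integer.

8

Set 355 + 150·log₂(N + 1) ≤ 845.
log₂(N + 1) ≤ (845 − 355) / 150 = 3.2667.
N + 1 ≤ 2^3.2667 = 9.6244.
N ≤ 8.6244, so the largest integer N is 8.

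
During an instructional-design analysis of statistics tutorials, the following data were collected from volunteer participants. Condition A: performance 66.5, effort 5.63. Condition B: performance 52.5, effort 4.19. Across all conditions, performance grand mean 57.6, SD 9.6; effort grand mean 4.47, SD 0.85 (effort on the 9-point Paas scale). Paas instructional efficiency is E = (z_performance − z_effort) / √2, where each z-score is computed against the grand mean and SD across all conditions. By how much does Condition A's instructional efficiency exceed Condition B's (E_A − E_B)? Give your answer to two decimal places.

Condition A: z_P = (66.5 − 57.6)/9.6 = 0.9271; z_E = (5.63 − 4.47)/0.85 = 1.3647; E_A = (0.9271 − 1.3647)/√2 = -0.3094.
Condition B: z_P = (52.5 − 57.6)/9.6 = -0.5313; z_E = (4.19 − 4.47)/0.85 = -0.3294; E_B = (-0.5313 − (-0.3294))/√2 = -0.1428.
E_A − E_B = -0.3094 − (-0.1428) = -0.1666 ≈ -0.17.

-0.17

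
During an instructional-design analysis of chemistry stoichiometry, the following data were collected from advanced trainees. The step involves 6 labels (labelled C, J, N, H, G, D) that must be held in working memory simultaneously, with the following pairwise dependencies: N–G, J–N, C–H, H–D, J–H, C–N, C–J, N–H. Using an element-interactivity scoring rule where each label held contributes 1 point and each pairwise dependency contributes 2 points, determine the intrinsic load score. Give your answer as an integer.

Count of labels held simultaneously: 6.
Count of pairwise dependencies listed: 8.
Element contribution: 6 × 1 = 6.
Interaction contribution: 8 × 2 = 16.
Intrinsic load = 6 + 16 = 22.

22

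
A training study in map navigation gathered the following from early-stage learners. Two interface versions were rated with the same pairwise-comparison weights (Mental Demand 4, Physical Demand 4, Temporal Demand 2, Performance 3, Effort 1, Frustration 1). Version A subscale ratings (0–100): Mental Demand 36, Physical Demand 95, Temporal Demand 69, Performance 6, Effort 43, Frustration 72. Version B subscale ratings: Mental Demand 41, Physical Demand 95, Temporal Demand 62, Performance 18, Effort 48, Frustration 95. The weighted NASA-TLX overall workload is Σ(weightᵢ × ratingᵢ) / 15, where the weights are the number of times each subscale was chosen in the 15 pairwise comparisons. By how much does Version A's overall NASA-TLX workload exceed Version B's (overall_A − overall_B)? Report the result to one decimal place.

Version A weighted sum = 4·36 + 4·95 + 2·69 + 3·6 + 1·43 + 1·72 = 144 + 380 + 138 + 18 + 43 + 72 = 795; overall_A = 795/15 = 53.0000.
Version B weighted sum = 4·41 + 4·95 + 2·62 + 3·18 + 1·48 + 1·95 = 164 + 380 + 124 + 54 + 48 + 95 = 865; overall_B = 865/15 = 57.6667.
Difference = 53.0000 − 57.6667 = -4.6667 ≈ -4.7.

-4.7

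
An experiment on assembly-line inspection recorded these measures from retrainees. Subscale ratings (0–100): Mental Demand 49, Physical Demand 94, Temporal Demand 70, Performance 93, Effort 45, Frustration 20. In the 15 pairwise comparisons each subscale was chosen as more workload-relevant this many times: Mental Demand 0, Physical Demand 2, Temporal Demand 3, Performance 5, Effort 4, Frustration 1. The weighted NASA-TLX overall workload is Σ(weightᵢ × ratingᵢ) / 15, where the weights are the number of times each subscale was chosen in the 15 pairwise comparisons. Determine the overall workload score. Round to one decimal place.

The tallies are the weights (they sum to 15).
Weighted sum = 0·49 + 2·94 + 3·70 + 5·93 + 4·45 + 1·20
            = 0 + 188 + 210 + 465 + 180 + 20 = 1063.
Overall workload = 1063 / 15 = 70.8667 ≈ 70.9.

70.9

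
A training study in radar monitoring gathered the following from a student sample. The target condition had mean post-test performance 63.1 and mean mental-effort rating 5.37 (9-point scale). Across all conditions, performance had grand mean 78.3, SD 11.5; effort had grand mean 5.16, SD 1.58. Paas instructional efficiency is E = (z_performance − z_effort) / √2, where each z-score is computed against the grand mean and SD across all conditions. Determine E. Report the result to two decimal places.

-1.03

z_performance = (63.1 − 78.3) / 11.5 = -15.2000 / 11.5 = -1.3217.
z_effort = (5.37 − 5.16) / 1.58 = 0.2100 / 1.58 = 0.1329.
z_P − z_E = -1.3217 − 0.1329 = -1.4546.
E = -1.4546 / √2 = -1.4546 / 1.41421 = -1.0286 ≈ -1.03.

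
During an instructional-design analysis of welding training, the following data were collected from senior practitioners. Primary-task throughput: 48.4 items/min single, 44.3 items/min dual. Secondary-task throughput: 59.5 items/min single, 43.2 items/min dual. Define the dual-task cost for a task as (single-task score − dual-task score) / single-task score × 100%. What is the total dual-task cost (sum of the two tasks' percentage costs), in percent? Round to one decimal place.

Primary cost = (48.4 − 44.3) / 48.4 × 100% = 8.4711%.
Secondary cost = (59.5 − 43.2) / 59.5 × 100% = 27.3950%.
Total = 8.4711% + 27.3950% = 35.8661% ≈ 35.9%.

35.9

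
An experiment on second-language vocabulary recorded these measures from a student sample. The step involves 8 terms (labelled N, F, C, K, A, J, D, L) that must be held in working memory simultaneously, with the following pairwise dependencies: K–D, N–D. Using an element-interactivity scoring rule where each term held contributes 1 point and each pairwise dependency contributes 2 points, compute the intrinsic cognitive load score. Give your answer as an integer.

12

Count of terms held simultaneously: 8.
Count of pairwise dependencies listed: 2.
Element contribution: 8 × 1 = 8.
Interaction contribution: 2 × 2 = 4.
Intrinsic load = 8 + 4 = 12.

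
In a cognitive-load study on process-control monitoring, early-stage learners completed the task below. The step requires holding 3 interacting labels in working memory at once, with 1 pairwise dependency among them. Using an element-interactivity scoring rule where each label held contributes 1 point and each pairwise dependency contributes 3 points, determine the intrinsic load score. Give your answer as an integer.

Element contribution: 3 × 1 = 3.
Interaction contribution: 1 × 3 = 3.
Intrinsic load = 3 + 3 = 6.

6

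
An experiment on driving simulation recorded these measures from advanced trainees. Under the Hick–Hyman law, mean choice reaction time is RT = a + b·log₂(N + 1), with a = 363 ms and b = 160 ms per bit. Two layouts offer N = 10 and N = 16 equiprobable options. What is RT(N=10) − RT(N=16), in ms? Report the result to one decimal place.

-100.5

RT(10) = 363 + 160·log₂(11) = 363 + 160·3.4594 = 916.5040 ms.
RT(16) = 363 + 160·log₂(17) = 363 + 160·4.0875 = 1017.0000 ms.
Difference = 916.5040 − 1017.0000 = -100.4960 ≈ -100.5 ms.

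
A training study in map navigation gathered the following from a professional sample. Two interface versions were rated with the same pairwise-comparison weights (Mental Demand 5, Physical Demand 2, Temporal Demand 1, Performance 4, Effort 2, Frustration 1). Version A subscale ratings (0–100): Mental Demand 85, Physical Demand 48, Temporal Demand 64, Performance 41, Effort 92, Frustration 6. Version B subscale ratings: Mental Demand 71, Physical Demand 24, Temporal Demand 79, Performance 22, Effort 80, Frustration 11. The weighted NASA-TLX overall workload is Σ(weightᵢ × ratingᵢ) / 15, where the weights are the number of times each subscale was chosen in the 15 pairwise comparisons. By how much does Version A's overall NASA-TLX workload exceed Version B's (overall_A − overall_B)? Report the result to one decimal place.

Version A weighted sum = 5·85 + 2·48 + 1·64 + 4·41 + 2·92 + 1·6 = 425 + 96 + 64 + 164 + 184 + 6 = 939; overall_A = 939/15 = 62.6000.
Version B weighted sum = 5·71 + 2·24 + 1·79 + 4·22 + 2·80 + 1·11 = 355 + 48 + 79 + 88 + 160 + 11 = 741; overall_B = 741/15 = 49.4000.
Difference = 62.6000 − 49.4000 = 13.2000 ≈ 13.2.

13.2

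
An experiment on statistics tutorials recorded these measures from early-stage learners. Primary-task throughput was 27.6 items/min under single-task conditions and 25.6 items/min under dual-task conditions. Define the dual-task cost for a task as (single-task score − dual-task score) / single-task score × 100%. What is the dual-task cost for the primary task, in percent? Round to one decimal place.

Cost = (27.6 − 25.6) / 27.6 × 100%
     = 2.0000 / 27.6 × 100% = 7.2464%.
≈ 7.2%.

7.2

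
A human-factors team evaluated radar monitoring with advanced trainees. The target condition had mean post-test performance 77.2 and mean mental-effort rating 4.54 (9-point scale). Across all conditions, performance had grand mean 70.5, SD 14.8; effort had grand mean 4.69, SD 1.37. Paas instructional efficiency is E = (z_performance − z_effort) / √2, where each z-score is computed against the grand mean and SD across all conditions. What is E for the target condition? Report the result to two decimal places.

0.40

z_performance = (77.2 − 70.5) / 14.8 = 6.7000 / 14.8 = 0.4527.
z_effort = (4.54 − 4.69) / 1.37 = -0.1500 / 1.37 = -0.1095.
z_P − z_E = 0.4527 − (-0.1095) = 0.5622.
E = 0.5622 / √2 = 0.5622 / 1.41421 = 0.3975 ≈ 0.40.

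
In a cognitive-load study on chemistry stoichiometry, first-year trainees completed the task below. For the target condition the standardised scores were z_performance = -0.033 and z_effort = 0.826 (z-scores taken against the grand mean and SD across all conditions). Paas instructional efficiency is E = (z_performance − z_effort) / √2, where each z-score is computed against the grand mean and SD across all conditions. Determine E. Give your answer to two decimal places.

z_P − z_E = -0.033 − 0.826 = -0.8590.
E = -0.8590 / √2 = -0.8590 / 1.41421 = -0.6074 ≈ -0.61.

-0.61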